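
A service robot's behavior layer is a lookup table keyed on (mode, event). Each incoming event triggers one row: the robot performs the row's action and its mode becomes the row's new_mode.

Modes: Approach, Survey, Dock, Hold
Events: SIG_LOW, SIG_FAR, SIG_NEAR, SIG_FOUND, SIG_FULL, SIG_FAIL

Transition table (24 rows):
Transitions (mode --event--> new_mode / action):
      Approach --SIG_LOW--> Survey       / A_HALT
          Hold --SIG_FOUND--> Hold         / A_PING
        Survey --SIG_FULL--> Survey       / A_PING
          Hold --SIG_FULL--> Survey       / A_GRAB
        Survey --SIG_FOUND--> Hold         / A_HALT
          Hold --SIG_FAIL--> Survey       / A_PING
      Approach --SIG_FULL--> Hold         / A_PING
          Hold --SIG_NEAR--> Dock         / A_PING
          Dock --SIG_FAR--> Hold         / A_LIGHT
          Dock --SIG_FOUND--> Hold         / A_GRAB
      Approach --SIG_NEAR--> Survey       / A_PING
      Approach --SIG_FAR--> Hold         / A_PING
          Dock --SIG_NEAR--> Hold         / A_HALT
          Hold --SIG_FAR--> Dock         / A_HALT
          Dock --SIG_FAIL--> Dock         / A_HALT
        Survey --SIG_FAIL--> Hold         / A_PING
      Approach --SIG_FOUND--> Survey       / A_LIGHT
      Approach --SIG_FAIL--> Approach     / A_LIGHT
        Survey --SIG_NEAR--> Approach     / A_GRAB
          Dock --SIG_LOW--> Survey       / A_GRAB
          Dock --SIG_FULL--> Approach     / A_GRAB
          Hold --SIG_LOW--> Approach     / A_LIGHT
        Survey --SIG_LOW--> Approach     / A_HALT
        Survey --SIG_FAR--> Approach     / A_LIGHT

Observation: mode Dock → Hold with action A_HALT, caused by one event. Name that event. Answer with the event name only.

SIG_NEAR

try SIG_LOW: (Dock, SIG_LOW) → (Survey, A_GRAB)
try SIG_FAR: (Dock, SIG_FAR) → (Hold, A_LIGHT)
try SIG_NEAR: (Dock, SIG_NEAR) → (Hold, A_HALT)  ← matches
try SIG_FOUND: (Dock, SIG_FOUND) → (Hold, A_GRAB)
try SIG_FULL: (Dock, SIG_FULL) → (Approach, A_GRAB)
try SIG_FAIL: (Dock, SIG_FAIL) → (Dock, A_HALT)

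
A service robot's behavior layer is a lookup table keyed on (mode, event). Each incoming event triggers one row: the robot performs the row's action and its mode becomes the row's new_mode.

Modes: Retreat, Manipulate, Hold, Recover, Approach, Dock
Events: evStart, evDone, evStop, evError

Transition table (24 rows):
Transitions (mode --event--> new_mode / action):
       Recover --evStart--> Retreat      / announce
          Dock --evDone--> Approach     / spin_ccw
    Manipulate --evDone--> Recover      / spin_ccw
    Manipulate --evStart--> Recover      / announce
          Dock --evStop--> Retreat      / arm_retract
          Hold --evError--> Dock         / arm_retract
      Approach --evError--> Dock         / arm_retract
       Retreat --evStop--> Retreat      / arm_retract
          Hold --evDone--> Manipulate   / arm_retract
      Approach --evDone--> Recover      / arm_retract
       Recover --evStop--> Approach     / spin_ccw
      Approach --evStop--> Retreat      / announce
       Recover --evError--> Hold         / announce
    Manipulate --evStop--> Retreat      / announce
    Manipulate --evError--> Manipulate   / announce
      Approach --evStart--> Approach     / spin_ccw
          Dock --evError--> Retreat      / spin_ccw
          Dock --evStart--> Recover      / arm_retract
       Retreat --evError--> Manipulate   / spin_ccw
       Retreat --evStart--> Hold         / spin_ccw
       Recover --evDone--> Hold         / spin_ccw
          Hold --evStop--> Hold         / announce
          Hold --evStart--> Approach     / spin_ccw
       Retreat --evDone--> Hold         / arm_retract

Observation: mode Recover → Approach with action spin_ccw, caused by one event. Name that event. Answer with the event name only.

evStop

try evStart: (Recover, evStart) → (Retreat, announce)
try evDone: (Recover, evDone) → (Hold, spin_ccw)
try evStop: (Recover, evStop) → (Approach, spin_ccw)  ← matches
try evError: (Recover, evError) → (Hold, announce)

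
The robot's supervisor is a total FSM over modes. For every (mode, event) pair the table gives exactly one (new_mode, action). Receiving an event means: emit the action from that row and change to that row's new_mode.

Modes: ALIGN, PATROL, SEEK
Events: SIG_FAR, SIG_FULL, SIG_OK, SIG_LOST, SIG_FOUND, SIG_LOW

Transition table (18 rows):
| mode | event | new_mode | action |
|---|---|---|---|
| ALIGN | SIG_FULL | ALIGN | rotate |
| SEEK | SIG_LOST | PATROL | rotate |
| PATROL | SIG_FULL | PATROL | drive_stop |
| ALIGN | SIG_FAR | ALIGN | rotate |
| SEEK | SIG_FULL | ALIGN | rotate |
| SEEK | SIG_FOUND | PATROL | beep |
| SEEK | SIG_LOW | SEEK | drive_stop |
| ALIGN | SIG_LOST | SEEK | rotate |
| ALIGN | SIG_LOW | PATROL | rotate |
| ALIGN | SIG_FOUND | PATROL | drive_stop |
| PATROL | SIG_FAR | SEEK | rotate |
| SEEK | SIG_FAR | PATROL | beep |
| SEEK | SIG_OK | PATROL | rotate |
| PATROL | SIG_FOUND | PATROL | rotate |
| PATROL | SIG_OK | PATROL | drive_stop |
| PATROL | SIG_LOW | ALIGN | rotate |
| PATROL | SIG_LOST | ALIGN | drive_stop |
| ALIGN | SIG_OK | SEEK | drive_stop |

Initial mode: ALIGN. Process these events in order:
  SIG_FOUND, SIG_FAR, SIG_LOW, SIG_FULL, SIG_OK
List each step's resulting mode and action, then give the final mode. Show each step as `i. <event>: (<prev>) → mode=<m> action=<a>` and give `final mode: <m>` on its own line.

final mode: SEEK

1. SIG_FOUND: (ALIGN) → mode=PATROL action=drive_stop
2. SIG_FAR: (PATROL) → mode=SEEK action=rotate
3. SIG_LOW: (SEEK) → mode=SEEK action=drive_stop
4. SIG_FULL: (SEEK) → mode=ALIGN action=rotate
5. SIG_OK: (ALIGN) → mode=SEEK action=drive_stop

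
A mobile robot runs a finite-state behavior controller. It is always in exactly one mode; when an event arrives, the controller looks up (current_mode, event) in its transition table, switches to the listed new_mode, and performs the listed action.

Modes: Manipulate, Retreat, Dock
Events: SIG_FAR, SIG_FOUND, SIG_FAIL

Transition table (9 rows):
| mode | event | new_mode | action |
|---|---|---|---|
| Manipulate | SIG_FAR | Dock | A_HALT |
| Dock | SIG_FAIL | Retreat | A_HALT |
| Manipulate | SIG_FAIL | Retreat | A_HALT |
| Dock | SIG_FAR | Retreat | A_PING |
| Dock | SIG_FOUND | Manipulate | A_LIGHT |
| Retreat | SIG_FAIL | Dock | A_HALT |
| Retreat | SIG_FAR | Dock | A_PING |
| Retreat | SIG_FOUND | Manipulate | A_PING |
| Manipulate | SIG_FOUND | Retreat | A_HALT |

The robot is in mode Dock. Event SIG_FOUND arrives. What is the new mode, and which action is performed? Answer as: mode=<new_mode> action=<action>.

current mode = Dock; filter table to that mode:
  (Dock, SIG_FAIL) → (Retreat, A_HALT)
  (Dock, SIG_FAR) → (Retreat, A_PING)
  (Dock, SIG_FOUND) → (Manipulate, A_LIGHT)  ← event matches
event = SIG_FOUND selects (Manipulate, A_LIGHT)

mode=Manipulate action=A_LIGHT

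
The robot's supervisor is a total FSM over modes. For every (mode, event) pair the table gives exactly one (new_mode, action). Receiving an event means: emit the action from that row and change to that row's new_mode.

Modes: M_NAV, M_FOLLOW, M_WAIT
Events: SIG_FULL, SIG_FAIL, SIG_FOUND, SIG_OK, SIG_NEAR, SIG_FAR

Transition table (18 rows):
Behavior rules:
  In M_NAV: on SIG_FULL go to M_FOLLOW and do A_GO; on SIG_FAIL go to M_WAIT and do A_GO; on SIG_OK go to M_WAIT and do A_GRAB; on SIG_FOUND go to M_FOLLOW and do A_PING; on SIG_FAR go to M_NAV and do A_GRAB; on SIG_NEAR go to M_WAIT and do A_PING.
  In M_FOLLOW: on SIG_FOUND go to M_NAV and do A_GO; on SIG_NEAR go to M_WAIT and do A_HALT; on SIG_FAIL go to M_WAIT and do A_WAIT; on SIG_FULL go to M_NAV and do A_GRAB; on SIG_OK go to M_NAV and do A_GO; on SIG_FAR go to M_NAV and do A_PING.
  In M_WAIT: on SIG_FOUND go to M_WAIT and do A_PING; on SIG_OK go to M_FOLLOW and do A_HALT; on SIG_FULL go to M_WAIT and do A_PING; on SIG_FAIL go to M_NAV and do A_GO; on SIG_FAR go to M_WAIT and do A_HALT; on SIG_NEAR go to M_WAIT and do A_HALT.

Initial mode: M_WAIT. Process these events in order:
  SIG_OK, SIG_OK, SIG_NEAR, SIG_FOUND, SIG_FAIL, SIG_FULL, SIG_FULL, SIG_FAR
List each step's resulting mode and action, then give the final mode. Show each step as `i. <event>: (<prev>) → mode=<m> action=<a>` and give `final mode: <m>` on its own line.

final mode: M_NAV

1. SIG_OK: (M_WAIT) → mode=M_FOLLOW action=A_HALT
2. SIG_OK: (M_FOLLOW) → mode=M_NAV action=A_GO
3. SIG_NEAR: (M_NAV) → mode=M_WAIT action=A_PING
4. SIG_FOUND: (M_WAIT) → mode=M_WAIT action=A_PING
5. SIG_FAIL: (M_WAIT) → mode=M_NAV action=A_GO
6. SIG_FULL: (M_NAV) → mode=M_FOLLOW action=A_GO
7. SIG_FULL: (M_FOLLOW) → mode=M_NAV action=A_GRAB
8. SIG_FAR: (M_NAV) → mode=M_NAV action=A_GRAB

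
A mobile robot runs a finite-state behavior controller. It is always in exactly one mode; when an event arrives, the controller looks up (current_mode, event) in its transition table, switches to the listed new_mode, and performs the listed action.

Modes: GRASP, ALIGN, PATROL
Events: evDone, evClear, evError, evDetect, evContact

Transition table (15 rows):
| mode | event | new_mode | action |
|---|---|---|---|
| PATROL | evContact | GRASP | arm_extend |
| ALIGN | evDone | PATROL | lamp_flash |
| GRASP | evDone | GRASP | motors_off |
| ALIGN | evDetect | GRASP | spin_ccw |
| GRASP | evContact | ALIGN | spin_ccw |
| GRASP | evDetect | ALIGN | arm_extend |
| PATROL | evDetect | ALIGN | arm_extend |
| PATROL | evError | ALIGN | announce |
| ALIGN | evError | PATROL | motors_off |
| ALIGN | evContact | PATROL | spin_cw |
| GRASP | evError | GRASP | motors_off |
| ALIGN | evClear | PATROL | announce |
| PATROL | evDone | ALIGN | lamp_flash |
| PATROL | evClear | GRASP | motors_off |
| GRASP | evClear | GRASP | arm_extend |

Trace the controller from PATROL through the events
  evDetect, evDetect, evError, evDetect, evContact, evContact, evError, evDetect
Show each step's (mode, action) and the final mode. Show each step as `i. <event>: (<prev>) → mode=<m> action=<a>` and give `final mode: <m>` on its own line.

1. evDetect: (PATROL) → mode=ALIGN action=arm_extend
2. evDetect: (ALIGN) → mode=GRASP action=spin_ccw
3. evError: (GRASP) → mode=GRASP action=motors_off
4. evDetect: (GRASP) → mode=ALIGN action=arm_extend
5. evContact: (ALIGN) → mode=PATROL action=spin_cw
6. evContact: (PATROL) → mode=GRASP action=arm_extend
7. evError: (GRASP) → mode=GRASP action=motors_off
8. evDetect: (GRASP) → mode=ALIGN action=arm_extend

final mode: ALIGN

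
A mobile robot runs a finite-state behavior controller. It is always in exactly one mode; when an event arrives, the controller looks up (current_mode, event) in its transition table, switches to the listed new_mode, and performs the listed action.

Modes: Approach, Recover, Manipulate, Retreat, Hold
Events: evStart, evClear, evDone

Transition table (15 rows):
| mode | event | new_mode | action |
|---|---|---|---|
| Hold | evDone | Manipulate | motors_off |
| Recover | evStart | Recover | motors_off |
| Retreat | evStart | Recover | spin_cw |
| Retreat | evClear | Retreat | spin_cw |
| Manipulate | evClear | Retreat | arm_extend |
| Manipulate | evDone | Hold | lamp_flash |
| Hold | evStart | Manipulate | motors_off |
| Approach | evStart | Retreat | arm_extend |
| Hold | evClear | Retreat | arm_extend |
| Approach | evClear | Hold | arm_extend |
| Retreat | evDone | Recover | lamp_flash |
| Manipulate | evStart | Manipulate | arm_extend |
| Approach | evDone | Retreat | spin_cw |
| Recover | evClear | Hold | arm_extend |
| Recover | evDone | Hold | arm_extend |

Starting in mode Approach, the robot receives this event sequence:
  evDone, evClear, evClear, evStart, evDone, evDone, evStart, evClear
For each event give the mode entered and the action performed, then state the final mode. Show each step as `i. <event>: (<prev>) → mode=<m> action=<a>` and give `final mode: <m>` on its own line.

final mode: Retreat

1. evDone: (Approach) → mode=Retreat action=spin_cw
2. evClear: (Retreat) → mode=Retreat action=spin_cw
3. evClear: (Retreat) → mode=Retreat action=spin_cw
4. evStart: (Retreat) → mode=Recover action=spin_cw
5. evDone: (Recover) → mode=Hold action=arm_extend
6. evDone: (Hold) → mode=Manipulate action=motors_off
7. evStart: (Manipulate) → mode=Manipulate action=arm_extend
8. evClear: (Manipulate) → mode=Retreat action=arm_extend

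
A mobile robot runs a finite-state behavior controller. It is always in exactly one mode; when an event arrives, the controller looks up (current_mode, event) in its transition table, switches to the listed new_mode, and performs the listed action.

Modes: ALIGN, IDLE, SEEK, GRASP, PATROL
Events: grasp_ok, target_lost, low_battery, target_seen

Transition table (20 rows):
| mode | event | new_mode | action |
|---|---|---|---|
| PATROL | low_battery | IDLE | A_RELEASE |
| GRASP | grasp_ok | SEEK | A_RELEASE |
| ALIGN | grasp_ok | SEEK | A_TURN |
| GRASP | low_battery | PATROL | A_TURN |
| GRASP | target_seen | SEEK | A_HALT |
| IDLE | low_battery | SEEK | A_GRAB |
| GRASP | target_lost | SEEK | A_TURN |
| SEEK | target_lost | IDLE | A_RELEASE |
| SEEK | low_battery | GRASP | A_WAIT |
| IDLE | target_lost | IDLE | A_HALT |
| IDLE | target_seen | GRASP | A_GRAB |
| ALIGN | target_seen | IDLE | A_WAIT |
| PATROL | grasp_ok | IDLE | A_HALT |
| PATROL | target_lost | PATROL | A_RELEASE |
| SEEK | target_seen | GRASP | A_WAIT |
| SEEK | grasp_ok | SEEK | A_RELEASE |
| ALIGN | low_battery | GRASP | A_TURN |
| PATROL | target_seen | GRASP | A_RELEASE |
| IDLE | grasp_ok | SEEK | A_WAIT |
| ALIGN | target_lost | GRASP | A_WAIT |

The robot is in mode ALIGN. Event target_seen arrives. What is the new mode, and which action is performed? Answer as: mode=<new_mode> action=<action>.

mode=IDLE action=A_WAIT

current mode = ALIGN; filter table to that mode:
  (ALIGN, grasp_ok) → (SEEK, A_TURN)
  (ALIGN, target_seen) → (IDLE, A_WAIT)  ← event matches
  (ALIGN, low_battery) → (GRASP, A_TURN)
  (ALIGN, target_lost) → (GRASP, A_WAIT)
event = target_seen selects (IDLE, A_WAIT)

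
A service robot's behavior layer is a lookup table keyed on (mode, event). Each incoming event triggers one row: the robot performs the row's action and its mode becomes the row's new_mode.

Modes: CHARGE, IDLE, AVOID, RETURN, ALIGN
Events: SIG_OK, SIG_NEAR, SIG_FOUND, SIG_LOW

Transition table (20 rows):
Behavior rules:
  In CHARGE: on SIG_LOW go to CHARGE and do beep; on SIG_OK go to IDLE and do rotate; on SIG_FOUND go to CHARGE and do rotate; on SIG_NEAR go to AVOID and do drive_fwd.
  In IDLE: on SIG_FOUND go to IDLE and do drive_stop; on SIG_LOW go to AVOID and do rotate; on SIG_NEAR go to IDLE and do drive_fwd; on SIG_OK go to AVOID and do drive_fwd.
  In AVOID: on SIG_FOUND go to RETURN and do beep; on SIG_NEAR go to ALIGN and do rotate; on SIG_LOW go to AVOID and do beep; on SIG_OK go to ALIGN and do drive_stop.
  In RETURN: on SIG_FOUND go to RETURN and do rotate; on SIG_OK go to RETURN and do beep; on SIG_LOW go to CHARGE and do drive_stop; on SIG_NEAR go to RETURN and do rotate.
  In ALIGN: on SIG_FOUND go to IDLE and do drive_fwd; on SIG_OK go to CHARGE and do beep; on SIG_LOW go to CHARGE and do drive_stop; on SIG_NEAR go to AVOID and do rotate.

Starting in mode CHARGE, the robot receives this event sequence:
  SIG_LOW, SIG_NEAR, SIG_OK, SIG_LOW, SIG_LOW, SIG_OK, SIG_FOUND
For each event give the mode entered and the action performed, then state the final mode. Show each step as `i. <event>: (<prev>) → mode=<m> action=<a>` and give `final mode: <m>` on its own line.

1. SIG_LOW: (CHARGE) → mode=CHARGE action=beep
2. SIG_NEAR: (CHARGE) → mode=AVOID action=drive_fwd
3. SIG_OK: (AVOID) → mode=ALIGN action=drive_stop
4. SIG_LOW: (ALIGN) → mode=CHARGE action=drive_stop
5. SIG_LOW: (CHARGE) → mode=CHARGE action=beep
6. SIG_OK: (CHARGE) → mode=IDLE action=rotate
7. SIG_FOUND: (IDLE) → mode=IDLE action=drive_stop

final mode: IDLE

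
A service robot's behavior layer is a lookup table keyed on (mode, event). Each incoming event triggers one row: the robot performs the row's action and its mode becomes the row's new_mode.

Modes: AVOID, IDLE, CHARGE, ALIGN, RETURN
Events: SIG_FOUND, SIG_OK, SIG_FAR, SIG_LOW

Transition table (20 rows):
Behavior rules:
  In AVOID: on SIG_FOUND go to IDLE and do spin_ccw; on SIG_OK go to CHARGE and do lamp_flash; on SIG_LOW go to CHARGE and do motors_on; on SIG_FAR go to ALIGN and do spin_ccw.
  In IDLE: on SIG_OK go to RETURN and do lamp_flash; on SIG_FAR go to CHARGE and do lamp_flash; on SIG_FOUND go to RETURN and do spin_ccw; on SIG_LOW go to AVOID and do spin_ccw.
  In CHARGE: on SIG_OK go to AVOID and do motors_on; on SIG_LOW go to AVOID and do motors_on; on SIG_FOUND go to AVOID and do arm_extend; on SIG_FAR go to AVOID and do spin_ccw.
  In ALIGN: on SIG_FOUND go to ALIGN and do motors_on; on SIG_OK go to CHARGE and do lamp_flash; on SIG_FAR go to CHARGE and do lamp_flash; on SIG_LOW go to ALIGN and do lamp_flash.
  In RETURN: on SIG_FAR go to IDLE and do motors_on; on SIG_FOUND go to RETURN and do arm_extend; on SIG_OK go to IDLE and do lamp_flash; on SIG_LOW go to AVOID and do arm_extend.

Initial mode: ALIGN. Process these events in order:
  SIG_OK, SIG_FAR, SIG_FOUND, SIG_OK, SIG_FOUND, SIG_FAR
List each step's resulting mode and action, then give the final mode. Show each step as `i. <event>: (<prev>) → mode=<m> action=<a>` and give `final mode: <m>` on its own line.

final mode: IDLE

1. SIG_OK: (ALIGN) → mode=CHARGE action=lamp_flash
2. SIG_FAR: (CHARGE) → mode=AVOID action=spin_ccw
3. SIG_FOUND: (AVOID) → mode=IDLE action=spin_ccw
4. SIG_OK: (IDLE) → mode=RETURN action=lamp_flash
5. SIG_FOUND: (RETURN) → mode=RETURN action=arm_extend
6. SIG_FAR: (RETURN) → mode=IDLE action=motors_on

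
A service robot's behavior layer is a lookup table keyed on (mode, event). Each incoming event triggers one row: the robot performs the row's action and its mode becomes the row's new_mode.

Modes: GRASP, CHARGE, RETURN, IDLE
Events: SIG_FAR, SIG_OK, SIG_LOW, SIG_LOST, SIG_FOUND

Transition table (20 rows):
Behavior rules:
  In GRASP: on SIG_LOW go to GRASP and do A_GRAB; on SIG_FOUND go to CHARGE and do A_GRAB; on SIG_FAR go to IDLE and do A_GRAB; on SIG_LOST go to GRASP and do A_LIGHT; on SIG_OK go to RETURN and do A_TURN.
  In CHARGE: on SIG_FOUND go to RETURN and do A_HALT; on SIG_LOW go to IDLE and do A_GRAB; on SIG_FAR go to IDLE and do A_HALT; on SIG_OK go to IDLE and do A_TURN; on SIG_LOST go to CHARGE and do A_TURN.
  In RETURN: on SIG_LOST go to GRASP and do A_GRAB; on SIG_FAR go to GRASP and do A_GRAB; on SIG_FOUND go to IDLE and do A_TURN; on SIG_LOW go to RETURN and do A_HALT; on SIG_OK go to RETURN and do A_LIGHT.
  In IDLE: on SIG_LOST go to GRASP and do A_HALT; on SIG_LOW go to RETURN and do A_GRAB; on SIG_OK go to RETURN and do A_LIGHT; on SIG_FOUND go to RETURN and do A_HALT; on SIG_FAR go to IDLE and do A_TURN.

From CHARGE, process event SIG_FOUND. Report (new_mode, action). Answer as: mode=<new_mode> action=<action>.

current mode = CHARGE; filter table to that mode:
  (CHARGE, SIG_FOUND) → (RETURN, A_HALT)  ← event matches
  (CHARGE, SIG_LOW) → (IDLE, A_GRAB)
  (CHARGE, SIG_FAR) → (IDLE, A_HALT)
  (CHARGE, SIG_OK) → (IDLE, A_TURN)
  (CHARGE, SIG_LOST) → (CHARGE, A_TURN)
event = SIG_FOUND selects (RETURN, A_HALT)

mode=RETURN action=A_HALT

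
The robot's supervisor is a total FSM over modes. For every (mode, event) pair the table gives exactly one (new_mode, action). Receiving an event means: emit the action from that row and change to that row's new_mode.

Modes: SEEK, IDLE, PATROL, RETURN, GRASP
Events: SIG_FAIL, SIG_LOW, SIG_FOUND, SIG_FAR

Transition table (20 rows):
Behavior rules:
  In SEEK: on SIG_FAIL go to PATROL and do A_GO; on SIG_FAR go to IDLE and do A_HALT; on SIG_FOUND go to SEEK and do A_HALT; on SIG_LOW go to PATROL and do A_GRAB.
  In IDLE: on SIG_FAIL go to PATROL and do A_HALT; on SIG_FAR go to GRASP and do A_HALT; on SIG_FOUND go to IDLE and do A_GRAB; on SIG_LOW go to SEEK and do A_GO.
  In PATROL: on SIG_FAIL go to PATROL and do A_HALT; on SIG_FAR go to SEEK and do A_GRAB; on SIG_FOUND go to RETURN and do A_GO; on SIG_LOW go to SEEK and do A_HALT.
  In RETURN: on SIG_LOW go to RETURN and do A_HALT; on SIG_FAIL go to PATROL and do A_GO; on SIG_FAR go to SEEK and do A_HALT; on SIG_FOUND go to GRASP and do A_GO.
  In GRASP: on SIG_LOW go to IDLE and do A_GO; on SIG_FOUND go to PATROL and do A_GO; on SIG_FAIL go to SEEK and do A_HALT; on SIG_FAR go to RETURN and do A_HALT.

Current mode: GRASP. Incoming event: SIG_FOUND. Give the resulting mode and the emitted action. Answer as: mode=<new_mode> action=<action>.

current mode = GRASP; filter table to that mode:
  (GRASP, SIG_LOW) → (IDLE, A_GO)
  (GRASP, SIG_FOUND) → (PATROL, A_GO)  ← event matches
  (GRASP, SIG_FAIL) → (SEEK, A_HALT)
  (GRASP, SIG_FAR) → (RETURN, A_HALT)
event = SIG_FOUND selects (PATROL, A_GO)

mode=PATROL action=A_GO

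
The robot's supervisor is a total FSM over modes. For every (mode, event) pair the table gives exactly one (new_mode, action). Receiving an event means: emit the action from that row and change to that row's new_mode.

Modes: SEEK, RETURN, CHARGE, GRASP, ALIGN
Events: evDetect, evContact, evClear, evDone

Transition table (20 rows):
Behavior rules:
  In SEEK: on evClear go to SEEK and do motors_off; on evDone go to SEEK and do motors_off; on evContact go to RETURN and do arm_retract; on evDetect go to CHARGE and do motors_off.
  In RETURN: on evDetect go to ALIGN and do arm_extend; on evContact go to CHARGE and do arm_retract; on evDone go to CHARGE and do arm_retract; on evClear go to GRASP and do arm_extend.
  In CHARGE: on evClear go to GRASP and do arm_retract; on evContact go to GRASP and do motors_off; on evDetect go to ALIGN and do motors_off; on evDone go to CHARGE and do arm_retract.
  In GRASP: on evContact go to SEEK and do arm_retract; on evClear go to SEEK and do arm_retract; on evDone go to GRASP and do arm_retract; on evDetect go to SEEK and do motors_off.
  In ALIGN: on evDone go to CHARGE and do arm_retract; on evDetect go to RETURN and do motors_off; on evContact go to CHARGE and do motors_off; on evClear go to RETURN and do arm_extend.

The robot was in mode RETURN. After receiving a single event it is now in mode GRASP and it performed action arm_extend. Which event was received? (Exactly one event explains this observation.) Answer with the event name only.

evClear

try evDetect: (RETURN, evDetect) → (ALIGN, arm_extend)
try evContact: (RETURN, evContact) → (CHARGE, arm_retract)
try evClear: (RETURN, evClear) → (GRASP, arm_extend)  ← matches
try evDone: (RETURN, evDone) → (CHARGE, arm_retract)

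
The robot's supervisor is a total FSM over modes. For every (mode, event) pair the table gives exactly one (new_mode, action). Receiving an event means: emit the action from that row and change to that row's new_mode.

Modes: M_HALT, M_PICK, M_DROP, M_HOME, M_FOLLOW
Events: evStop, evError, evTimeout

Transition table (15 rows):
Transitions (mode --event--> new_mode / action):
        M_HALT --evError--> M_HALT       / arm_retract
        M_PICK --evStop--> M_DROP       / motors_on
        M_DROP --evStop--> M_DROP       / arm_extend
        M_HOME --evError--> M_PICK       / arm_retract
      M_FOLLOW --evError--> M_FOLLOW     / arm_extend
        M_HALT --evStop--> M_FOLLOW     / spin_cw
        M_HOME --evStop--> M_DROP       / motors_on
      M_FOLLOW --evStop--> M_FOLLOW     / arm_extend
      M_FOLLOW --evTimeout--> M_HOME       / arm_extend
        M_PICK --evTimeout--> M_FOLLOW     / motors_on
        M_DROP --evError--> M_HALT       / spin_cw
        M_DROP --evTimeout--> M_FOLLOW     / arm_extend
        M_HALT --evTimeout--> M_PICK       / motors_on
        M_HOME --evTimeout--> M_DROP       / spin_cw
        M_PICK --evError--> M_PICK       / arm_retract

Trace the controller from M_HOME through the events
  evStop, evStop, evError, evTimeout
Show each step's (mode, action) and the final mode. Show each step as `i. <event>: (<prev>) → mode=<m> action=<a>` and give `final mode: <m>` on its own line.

final mode: M_PICK

1. evStop: (M_HOME) → mode=M_DROP action=motors_on
2. evStop: (M_DROP) → mode=M_DROP action=arm_extend
3. evError: (M_DROP) → mode=M_HALT action=spin_cw
4. evTimeout: (M_HALT) → mode=M_PICK action=motors_on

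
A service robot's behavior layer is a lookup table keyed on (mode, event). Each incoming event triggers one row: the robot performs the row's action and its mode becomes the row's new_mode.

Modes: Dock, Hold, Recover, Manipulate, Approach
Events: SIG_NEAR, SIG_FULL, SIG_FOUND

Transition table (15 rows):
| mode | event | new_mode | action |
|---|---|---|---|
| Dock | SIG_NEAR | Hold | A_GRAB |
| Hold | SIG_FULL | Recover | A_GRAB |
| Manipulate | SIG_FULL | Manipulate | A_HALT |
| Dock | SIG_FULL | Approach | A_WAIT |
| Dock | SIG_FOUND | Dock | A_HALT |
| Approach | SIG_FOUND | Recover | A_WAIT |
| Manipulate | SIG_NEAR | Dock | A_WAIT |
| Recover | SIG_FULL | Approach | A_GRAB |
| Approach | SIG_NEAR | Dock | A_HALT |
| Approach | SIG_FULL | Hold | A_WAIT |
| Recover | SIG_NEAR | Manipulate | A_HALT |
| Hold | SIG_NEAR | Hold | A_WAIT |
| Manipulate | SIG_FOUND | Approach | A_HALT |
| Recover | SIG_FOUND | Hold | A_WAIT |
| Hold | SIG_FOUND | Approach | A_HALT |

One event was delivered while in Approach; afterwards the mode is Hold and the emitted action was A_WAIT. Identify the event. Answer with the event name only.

SIG_FULL

try SIG_NEAR: (Approach, SIG_NEAR) → (Dock, A_HALT)
try SIG_FULL: (Approach, SIG_FULL) → (Hold, A_WAIT)  ← matches
try SIG_FOUND: (Approach, SIG_FOUND) → (Recover, A_WAIT)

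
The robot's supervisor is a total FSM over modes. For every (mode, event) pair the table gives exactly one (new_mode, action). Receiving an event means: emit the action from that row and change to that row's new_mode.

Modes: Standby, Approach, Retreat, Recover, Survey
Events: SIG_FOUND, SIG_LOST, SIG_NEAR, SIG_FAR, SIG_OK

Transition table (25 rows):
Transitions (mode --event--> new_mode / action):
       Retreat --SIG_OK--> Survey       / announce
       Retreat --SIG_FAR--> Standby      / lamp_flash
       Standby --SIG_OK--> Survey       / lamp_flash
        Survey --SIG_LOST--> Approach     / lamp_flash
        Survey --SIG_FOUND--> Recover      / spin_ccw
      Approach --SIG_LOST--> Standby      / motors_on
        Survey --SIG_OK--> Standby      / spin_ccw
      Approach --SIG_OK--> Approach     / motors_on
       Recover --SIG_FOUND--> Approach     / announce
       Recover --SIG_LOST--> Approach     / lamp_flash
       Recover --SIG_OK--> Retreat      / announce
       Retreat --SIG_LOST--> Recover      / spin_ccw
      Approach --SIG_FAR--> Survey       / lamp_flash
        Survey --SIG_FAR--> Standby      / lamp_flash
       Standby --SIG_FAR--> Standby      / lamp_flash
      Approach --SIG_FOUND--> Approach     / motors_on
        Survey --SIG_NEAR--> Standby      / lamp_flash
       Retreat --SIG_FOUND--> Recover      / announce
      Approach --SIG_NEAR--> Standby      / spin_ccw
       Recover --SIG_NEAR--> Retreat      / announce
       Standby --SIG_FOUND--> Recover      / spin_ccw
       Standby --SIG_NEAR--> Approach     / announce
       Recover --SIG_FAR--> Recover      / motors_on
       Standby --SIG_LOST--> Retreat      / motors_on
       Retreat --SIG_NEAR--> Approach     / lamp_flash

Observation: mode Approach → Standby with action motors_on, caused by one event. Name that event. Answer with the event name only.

SIG_LOST

try SIG_FOUND: (Approach, SIG_FOUND) → (Approach, motors_on)
try SIG_LOST: (Approach, SIG_LOST) → (Standby, motors_on)  ← matches
try SIG_NEAR: (Approach, SIG_NEAR) → (Standby, spin_ccw)
try SIG_FAR: (Approach, SIG_FAR) → (Survey, lamp_flash)
try SIG_OK: (Approach, SIG_OK) → (Approach, motors_on)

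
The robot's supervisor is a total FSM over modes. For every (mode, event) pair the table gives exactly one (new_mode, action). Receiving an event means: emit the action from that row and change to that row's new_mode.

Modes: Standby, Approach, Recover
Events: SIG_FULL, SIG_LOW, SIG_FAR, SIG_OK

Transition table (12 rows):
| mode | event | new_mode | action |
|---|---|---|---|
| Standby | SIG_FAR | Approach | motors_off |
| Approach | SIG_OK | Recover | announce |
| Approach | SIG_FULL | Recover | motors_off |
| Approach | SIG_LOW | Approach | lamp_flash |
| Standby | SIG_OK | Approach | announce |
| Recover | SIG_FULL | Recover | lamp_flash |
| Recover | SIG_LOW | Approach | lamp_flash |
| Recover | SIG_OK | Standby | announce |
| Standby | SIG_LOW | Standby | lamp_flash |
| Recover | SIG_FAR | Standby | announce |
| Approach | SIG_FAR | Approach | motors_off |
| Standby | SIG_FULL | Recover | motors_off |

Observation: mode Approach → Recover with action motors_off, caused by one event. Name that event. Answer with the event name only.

try SIG_FULL: (Approach, SIG_FULL) → (Recover, motors_off)  ← matches
try SIG_LOW: (Approach, SIG_LOW) → (Approach, lamp_flash)
try SIG_FAR: (Approach, SIG_FAR) → (Approach, motors_off)
try SIG_OK: (Approach, SIG_OK) → (Recover, announce)

SIG_FULL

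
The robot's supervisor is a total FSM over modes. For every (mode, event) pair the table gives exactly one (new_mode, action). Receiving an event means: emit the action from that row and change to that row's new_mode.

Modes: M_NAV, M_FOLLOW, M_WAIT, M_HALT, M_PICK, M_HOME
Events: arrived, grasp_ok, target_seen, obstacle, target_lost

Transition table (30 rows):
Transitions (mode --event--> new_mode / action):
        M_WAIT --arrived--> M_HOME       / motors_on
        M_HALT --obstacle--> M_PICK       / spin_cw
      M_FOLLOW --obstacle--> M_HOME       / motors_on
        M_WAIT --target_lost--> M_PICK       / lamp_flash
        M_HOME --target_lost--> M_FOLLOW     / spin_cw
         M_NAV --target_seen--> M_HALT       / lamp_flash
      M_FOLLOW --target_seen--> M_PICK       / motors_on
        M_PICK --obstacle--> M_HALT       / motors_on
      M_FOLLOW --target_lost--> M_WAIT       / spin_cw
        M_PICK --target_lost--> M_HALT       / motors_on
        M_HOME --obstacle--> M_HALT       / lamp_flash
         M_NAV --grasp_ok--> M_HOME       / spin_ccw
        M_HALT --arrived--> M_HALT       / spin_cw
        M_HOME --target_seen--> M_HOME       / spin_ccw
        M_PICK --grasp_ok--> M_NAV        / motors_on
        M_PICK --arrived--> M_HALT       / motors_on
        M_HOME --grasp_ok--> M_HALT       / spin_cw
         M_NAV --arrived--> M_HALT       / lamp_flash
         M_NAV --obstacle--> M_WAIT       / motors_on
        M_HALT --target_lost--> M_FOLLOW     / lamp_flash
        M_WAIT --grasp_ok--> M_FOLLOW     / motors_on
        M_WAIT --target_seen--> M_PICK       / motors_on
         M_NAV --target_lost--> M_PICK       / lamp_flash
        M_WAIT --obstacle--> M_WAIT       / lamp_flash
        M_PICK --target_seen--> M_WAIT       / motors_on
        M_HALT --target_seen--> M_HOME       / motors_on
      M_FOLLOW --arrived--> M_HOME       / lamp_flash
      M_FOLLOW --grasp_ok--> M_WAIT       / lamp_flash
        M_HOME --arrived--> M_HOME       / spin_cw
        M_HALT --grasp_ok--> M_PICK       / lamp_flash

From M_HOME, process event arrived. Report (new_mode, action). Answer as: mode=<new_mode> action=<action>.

current mode = M_HOME; filter table to that mode:
  (M_HOME, target_lost) → (M_FOLLOW, spin_cw)
  (M_HOME, obstacle) → (M_HALT, lamp_flash)
  (M_HOME, target_seen) → (M_HOME, spin_ccw)
  (M_HOME, grasp_ok) → (M_HALT, spin_cw)
  (M_HOME, arrived) → (M_HOME, spin_cw)  ← event matches
event = arrived selects (M_HOME, spin_cw)

mode=M_HOME action=spin_cw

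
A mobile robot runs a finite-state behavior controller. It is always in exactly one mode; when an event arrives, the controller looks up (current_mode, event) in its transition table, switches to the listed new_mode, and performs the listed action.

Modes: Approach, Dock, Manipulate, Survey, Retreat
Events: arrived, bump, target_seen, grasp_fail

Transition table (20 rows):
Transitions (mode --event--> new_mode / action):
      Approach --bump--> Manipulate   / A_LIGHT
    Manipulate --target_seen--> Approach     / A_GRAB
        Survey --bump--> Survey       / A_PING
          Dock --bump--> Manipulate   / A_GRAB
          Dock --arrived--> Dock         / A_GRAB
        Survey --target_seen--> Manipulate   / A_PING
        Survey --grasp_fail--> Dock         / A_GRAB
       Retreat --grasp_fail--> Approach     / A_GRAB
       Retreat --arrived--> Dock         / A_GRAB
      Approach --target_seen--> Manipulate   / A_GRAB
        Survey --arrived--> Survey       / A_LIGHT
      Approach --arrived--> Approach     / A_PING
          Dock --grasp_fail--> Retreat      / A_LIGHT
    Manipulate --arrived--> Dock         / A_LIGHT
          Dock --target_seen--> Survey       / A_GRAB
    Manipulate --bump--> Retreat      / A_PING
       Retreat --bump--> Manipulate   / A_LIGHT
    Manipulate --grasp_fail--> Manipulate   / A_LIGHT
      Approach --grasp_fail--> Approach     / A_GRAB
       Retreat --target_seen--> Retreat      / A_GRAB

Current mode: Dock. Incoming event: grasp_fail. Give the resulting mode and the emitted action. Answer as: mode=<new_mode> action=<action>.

mode=Retreat action=A_LIGHT

current mode = Dock; filter table to that mode:
  (Dock, bump) → (Manipulate, A_GRAB)
  (Dock, arrived) → (Dock, A_GRAB)
  (Dock, grasp_fail) → (Retreat, A_LIGHT)  ← event matches
  (Dock, target_seen) → (Survey, A_GRAB)
event = grasp_fail selects (Retreat, A_LIGHT)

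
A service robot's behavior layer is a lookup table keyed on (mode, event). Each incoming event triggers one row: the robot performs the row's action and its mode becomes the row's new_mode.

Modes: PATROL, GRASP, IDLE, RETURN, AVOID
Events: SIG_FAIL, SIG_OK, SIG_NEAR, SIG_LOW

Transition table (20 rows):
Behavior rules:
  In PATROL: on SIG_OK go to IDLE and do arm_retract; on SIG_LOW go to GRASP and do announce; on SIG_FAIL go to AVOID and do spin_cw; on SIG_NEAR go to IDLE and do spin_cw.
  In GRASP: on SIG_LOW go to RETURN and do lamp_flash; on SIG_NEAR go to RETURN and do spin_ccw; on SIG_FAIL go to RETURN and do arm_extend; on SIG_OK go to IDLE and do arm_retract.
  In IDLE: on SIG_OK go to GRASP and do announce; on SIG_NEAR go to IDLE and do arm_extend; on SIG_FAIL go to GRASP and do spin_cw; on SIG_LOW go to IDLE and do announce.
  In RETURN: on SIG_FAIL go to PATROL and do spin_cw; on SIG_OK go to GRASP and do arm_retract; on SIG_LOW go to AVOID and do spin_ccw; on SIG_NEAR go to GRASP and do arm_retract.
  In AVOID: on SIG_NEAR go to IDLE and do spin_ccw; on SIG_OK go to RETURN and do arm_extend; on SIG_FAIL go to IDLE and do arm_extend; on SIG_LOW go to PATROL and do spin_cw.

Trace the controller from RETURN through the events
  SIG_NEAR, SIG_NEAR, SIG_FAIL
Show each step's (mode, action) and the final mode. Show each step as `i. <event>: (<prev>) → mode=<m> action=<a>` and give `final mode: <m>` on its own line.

final mode: PATROL

1. SIG_NEAR: (RETURN) → mode=GRASP action=arm_retract
2. SIG_NEAR: (GRASP) → mode=RETURN action=spin_ccw
3. SIG_FAIL: (RETURN) → mode=PATROL action=spin_cw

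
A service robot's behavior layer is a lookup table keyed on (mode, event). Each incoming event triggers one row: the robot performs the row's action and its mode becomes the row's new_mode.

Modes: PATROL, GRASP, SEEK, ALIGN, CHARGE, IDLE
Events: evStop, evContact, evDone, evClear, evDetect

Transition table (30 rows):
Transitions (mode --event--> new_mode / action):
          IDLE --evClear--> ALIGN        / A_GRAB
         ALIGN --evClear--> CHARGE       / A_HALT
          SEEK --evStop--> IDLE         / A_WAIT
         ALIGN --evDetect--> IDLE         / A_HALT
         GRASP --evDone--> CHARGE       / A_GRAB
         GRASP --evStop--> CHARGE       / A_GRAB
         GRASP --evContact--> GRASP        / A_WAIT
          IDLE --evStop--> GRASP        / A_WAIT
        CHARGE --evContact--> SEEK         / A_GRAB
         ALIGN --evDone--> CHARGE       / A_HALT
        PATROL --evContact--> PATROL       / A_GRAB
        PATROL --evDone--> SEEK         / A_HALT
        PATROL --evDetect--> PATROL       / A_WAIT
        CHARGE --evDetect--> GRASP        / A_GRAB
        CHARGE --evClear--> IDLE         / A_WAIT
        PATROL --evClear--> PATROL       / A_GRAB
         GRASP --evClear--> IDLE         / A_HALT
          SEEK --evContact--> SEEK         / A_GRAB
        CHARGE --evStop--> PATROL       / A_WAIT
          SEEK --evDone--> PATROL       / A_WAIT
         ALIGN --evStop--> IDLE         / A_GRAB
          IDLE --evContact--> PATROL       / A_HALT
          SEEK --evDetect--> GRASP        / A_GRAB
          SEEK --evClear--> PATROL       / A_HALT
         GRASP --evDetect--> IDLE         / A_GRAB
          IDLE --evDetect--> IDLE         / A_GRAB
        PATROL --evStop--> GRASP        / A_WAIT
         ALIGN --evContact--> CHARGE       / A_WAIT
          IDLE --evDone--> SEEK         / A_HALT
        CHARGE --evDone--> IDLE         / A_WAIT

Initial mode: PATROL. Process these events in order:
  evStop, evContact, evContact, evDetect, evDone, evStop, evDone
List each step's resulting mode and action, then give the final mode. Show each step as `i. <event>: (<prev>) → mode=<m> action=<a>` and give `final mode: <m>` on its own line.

final mode: SEEK

1. evStop: (PATROL) → mode=GRASP action=A_WAIT
2. evContact: (GRASP) → mode=GRASP action=A_WAIT
3. evContact: (GRASP) → mode=GRASP action=A_WAIT
4. evDetect: (GRASP) → mode=IDLE action=A_GRAB
5. evDone: (IDLE) → mode=SEEK action=A_HALT
6. evStop: (SEEK) → mode=IDLE action=A_WAIT
7. evDone: (IDLE) → mode=SEEK action=A_HALT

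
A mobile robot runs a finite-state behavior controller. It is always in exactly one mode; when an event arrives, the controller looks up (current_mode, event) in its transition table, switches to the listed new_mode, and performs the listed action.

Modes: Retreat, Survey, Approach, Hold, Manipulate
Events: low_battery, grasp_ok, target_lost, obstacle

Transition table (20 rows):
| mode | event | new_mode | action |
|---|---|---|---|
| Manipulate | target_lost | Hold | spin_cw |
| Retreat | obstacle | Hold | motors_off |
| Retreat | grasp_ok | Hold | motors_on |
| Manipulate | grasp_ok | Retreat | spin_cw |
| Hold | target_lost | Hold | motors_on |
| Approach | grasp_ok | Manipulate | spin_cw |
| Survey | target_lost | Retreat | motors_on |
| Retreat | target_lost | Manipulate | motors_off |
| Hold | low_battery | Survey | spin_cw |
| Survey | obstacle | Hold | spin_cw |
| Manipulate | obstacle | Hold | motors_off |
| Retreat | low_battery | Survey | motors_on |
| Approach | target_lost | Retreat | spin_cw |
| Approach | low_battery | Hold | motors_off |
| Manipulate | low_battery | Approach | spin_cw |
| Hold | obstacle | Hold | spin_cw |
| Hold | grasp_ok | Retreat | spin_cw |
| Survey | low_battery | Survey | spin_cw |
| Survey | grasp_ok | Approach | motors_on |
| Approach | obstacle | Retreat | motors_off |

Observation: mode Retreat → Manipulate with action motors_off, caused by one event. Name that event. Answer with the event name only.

target_lost

try low_battery: (Retreat, low_battery) → (Survey, motors_on)
try grasp_ok: (Retreat, grasp_ok) → (Hold, motors_on)
try target_lost: (Retreat, target_lost) → (Manipulate, motors_off)  ← matches
try obstacle: (Retreat, obstacle) → (Hold, motors_off)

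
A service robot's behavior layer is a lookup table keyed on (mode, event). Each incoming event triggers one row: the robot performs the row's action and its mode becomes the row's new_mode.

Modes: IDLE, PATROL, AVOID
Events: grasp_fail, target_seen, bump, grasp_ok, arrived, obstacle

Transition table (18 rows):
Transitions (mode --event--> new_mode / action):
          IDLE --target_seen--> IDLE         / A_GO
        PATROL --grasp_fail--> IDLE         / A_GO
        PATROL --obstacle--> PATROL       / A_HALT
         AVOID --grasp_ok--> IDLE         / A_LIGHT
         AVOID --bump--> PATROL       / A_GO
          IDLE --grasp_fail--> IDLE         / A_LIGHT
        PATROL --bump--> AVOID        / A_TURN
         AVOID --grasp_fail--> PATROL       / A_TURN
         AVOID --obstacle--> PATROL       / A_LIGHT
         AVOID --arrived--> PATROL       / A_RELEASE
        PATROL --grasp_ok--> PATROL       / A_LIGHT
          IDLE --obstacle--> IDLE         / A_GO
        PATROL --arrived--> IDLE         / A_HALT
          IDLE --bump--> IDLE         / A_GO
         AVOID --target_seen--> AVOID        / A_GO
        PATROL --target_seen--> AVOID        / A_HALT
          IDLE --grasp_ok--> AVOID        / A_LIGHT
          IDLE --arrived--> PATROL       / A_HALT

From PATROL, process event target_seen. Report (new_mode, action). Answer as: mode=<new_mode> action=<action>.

mode=AVOID action=A_HALT

current mode = PATROL; filter table to that mode:
  (PATROL, grasp_fail) → (IDLE, A_GO)
  (PATROL, obstacle) → (PATROL, A_HALT)
  (PATROL, bump) → (AVOID, A_TURN)
  (PATROL, grasp_ok) → (PATROL, A_LIGHT)
  (PATROL, arrived) → (IDLE, A_HALT)
  (PATROL, target_seen) → (AVOID, A_HALT)  ← event matches
event = target_seen selects (AVOID, A_HALT)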